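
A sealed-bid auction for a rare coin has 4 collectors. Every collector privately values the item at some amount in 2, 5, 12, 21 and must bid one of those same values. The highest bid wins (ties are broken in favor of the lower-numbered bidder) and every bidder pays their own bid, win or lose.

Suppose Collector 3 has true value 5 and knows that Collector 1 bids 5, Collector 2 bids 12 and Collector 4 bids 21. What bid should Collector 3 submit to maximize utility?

2

Bid 2: loses but pays 2, utility -2.
Bid 5: loses but pays 5, utility -5.
Bid 12: loses but pays 12, utility -12.
Bid 21: wins, pays 21, utility 5 - 21 = -16.
The best choice is 2 with utility -2.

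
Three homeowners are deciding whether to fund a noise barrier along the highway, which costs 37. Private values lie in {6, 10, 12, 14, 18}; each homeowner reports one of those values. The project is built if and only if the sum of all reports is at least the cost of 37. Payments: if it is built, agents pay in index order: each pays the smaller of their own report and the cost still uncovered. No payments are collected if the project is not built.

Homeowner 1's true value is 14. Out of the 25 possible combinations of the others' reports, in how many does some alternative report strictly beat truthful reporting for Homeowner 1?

Others report (10, 18): truth gives 0; report 10 gives 4 > 0. Violating.
Others report (12, 14): truth gives 0; report 12 gives 2 > 0. Violating.
Others report (12, 18): truth gives 0; report 10 gives 4 > 0. Violating.
Others report (14, 12): truth gives 0; report 12 gives 2 > 0. Violating.
Others report (6, 6): truth gives 0; no alternative beats it.
Others report (6, 10): truth gives 0; no alternative beats it.
(Checking all 25 profiles: 10 have a profitable deviation, 15 do not.)

10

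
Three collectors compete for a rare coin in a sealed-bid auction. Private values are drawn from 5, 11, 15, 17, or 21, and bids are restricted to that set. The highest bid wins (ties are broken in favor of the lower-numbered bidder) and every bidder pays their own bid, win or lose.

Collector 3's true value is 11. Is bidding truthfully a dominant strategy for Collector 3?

No

Consider the case where Collector 1 bids 5 and Collector 2 bids 11.
Truthful bid 11: loses but pays 11, utility -11.
Bid 5 instead: loses but pays 5, utility -5.
Since -5 > -11, bidding 5 is strictly better here, so truthful bidding is not dominant.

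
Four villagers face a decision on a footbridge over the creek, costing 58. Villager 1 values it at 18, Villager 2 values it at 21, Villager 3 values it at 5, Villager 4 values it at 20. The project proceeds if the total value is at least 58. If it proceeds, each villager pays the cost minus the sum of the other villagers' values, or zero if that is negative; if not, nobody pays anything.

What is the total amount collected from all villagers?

Total value 64 ≥ cost 58, so it is built.
Villager 1: others sum to 46; max(0, 58 - 46) = 12.
Villager 2: others sum to 43; max(0, 58 - 43) = 15.
Villager 3: others sum to 59; max(0, 58 - 59) = 0.
Villager 4: others sum to 44; max(0, 58 - 44) = 14.
Total collected = 12 + 15 + 0 + 14 = 41.

41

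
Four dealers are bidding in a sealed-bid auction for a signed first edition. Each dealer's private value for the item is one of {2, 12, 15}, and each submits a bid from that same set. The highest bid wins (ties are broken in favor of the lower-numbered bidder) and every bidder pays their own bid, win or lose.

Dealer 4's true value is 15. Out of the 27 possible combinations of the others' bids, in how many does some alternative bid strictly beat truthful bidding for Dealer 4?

Others bid (2, 2, 2): truth gives 0; bid 12 gives 3 > 0. Violating.
Others bid (2, 2, 15): truth gives -15; bid 2 gives -2 > -15. Violating.
Others bid (2, 12, 15): truth gives -15; bid 2 gives -2 > -15. Violating.
Others bid (2, 15, 2): truth gives -15; bid 2 gives -2 > -15. Violating.
Others bid (2, 2, 12): truth gives 0; no alternative beats it.
Others bid (2, 12, 2): truth gives 0; no alternative beats it.
(Checking all 27 profiles: 20 have a profitable deviation, 7 do not.)

20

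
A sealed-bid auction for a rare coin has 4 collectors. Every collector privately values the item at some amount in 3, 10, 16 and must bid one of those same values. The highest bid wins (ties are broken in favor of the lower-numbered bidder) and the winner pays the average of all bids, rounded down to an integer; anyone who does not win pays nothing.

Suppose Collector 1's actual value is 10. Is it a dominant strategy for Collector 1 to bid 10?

Consider the case where Collector 2 bids 3, Collector 3 bids 3 and Collector 4 bids 3.
Truthful bid 10: wins, pays 4, utility 10 - 4 = 6.
Bid 3 instead: wins, pays 3, utility 10 - 3 = 7.
Since 7 > 6, bidding 3 is strictly better here, so truthful bidding is not dominant.

No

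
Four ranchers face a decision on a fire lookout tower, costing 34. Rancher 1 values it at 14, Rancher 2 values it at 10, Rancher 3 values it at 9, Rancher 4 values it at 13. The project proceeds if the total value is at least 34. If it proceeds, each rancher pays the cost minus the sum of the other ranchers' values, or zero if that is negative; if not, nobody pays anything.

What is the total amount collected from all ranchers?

Total value 46 ≥ cost 34, so it is built.
Rancher 1: others sum to 32; max(0, 34 - 32) = 2.
Rancher 2: others sum to 36; max(0, 34 - 36) = 0.
Rancher 3: others sum to 37; max(0, 34 - 37) = 0.
Rancher 4: others sum to 33; max(0, 34 - 33) = 1.
Total collected = 2 + 0 + 0 + 1 = 3.

3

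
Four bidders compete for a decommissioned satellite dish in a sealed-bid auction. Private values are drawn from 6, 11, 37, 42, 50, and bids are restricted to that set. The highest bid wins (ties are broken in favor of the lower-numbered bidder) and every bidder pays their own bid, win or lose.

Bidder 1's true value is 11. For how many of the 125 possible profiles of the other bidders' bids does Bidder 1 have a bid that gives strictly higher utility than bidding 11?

118

Others bid (6, 6, 6): truth gives 0; bid 6 gives 5 > 0. Violating.
Others bid (6, 6, 37): truth gives -11; bid 6 gives -6 > -11. Violating.
Others bid (6, 6, 42): truth gives -11; bid 6 gives -6 > -11. Violating.
Others bid (6, 6, 50): truth gives -11; bid 6 gives -6 > -11. Violating.
Others bid (6, 6, 11): truth gives 0; no alternative beats it.
Others bid (6, 11, 6): truth gives 0; no alternative beats it.
(Checking all 125 profiles: 118 have a profitable deviation, 7 do not.)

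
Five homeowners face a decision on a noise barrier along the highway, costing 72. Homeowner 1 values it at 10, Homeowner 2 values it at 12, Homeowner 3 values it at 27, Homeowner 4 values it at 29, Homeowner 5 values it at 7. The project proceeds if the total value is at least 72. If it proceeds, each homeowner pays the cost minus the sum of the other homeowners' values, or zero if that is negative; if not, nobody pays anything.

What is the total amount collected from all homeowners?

Total value 85 ≥ cost 72, so it is built.
Homeowner 1: others sum to 75; max(0, 72 - 75) = 0.
Homeowner 2: others sum to 73; max(0, 72 - 73) = 0.
Homeowner 3: others sum to 58; max(0, 72 - 58) = 14.
Homeowner 4: others sum to 56; max(0, 72 - 56) = 16.
Homeowner 5: others sum to 78; max(0, 72 - 78) = 0.
Total collected = 0 + 0 + 14 + 16 + 0 = 30.

30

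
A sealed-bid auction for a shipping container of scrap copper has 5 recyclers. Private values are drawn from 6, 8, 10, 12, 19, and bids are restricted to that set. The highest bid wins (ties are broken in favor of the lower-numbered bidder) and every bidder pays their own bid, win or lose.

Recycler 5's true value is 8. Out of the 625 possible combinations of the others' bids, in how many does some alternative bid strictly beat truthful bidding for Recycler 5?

Others bid (6, 6, 6, 8): truth gives -8; bid 10 gives -2 > -8. Violating.
Others bid (6, 6, 6, 10): truth gives -8; bid 12 gives -4 > -8. Violating.
Others bid (6, 6, 6, 12): truth gives -8; bid 6 gives -6 > -8. Violating.
Others bid (6, 6, 6, 19): truth gives -8; bid 6 gives -6 > -8. Violating.
Others bid (6, 6, 6, 6): truth gives 0; no alternative beats it.
(Checking all 625 profiles: 624 have a profitable deviation, 1 does not.)

624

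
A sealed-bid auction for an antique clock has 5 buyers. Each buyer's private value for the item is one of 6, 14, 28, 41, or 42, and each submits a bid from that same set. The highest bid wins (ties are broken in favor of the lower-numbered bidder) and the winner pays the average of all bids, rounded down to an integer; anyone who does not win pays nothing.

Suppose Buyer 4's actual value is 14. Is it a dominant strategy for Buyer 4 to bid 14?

No

Consider the case where Buyer 1 bids 6, Buyer 2 bids 6, Buyer 3 bids 14 and Buyer 5 bids 6.
Truthful bid 14: loses, pays 0, utility 0.
Bid 28 instead: wins, pays 12, utility 14 - 12 = 2.
Since 2 > 0, bidding 28 is strictly better here, so truthful bidding is not dominant.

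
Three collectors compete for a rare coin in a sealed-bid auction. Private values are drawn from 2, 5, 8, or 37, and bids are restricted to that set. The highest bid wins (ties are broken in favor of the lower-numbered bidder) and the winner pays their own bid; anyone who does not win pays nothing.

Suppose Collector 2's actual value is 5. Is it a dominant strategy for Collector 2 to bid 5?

Check each profile of the others' bids and compare truth against every alternative bid.
Others bid (2, 2): truth gives 0, best alternative gives 0.
Others bid (2, 5): truth gives 0, best alternative gives 0.
Others bid (2, 8): truth gives 0, best alternative gives 0.
Others bid (2, 37): truth gives 0, best alternative gives 0.
Others bid (5, 2): truth gives 0, best alternative gives 0.
Others bid (5, 5): truth gives 0, best alternative gives 0.
(Remaining 10 profiles checked similarly; truth is weakly best in each.)
In every case the truthful bid is at least as good as any alternative, so it is a dominant strategy.

Yes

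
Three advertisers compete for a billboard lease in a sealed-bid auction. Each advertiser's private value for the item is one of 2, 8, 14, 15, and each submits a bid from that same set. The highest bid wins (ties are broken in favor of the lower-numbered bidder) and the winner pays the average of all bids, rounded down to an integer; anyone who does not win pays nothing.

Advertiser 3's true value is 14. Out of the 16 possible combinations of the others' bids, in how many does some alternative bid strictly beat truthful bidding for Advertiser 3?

Others bid (2, 2): truth gives 8; bid 8 gives 10 > 8. Violating.
Others bid (2, 14): truth gives 0; bid 15 gives 4 > 0. Violating.
Others bid (8, 14): truth gives 0; bid 15 gives 2 > 0. Violating.
Others bid (14, 2): truth gives 0; bid 15 gives 4 > 0. Violating.
Others bid (2, 8): truth gives 6; no alternative beats it.
Others bid (2, 15): truth gives 0; no alternative beats it.
(Checking all 16 profiles: 5 have a profitable deviation, 11 do not.)

5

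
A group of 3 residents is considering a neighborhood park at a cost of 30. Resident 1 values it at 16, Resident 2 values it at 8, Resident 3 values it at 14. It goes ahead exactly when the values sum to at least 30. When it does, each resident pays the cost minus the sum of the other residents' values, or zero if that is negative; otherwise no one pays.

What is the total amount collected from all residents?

14

Total value 38 ≥ cost 30, so it is built.
Resident 1: others sum to 22; max(0, 30 - 22) = 8.
Resident 2: others sum to 30; max(0, 30 - 30) = 0.
Resident 3: others sum to 24; max(0, 30 - 24) = 6.
Total collected = 8 + 0 + 6 = 14.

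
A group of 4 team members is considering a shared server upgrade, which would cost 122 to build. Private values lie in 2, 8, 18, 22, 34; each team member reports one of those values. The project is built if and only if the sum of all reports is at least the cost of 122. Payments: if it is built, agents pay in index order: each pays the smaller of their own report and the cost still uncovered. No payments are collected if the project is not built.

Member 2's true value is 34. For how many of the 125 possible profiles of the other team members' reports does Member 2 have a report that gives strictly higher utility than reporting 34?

1

Others report (34, 34, 34): truth gives 0; report 22 gives 12 > 0. Violating.
Others report (2, 2, 2): truth gives 0; no alternative beats it.
Others report (2, 2, 8): truth gives 0; no alternative beats it.
(Checking all 125 profiles: 1 has a profitable deviation, 124 do not.)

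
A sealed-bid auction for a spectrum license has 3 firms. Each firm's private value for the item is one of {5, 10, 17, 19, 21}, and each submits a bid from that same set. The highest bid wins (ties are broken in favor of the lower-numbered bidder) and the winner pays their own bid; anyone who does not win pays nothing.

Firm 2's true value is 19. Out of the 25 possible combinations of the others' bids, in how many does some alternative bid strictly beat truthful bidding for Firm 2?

6

Others bid (5, 5): truth gives 0; bid 10 gives 9 > 0. Violating.
Others bid (5, 10): truth gives 0; bid 10 gives 9 > 0. Violating.
Others bid (5, 17): truth gives 0; bid 17 gives 2 > 0. Violating.
Others bid (10, 5): truth gives 0; bid 17 gives 2 > 0. Violating.
Others bid (5, 19): truth gives 0; no alternative beats it.
Others bid (5, 21): truth gives 0; no alternative beats it.
(Checking all 25 profiles: 6 have a profitable deviation, 19 do not.)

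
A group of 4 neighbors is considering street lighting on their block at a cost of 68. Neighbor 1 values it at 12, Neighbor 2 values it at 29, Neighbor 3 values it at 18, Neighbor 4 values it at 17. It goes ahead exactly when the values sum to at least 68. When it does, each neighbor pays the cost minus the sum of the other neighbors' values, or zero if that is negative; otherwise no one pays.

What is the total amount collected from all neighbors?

44

Total value 76 ≥ cost 68, so it is built.
Neighbor 1: others sum to 64; max(0, 68 - 64) = 4.
Neighbor 2: others sum to 47; max(0, 68 - 47) = 21.
Neighbor 3: others sum to 58; max(0, 68 - 58) = 10.
Neighbor 4: others sum to 59; max(0, 68 - 59) = 9.
Total collected = 4 + 21 + 10 + 9 = 44.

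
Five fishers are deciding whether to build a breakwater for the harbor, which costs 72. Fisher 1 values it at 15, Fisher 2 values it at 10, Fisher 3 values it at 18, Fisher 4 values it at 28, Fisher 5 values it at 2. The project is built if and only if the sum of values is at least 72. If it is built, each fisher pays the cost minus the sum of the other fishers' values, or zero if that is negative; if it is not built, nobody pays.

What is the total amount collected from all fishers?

68

Total value 73 ≥ cost 72, so it is built.
Fisher 1: others sum to 58; max(0, 72 - 58) = 14.
Fisher 2: others sum to 63; max(0, 72 - 63) = 9.
Fisher 3: others sum to 55; max(0, 72 - 55) = 17.
Fisher 4: others sum to 45; max(0, 72 - 45) = 27.
Fisher 5: others sum to 71; max(0, 72 - 71) = 1.
Total collected = 14 + 9 + 17 + 27 + 1 = 68.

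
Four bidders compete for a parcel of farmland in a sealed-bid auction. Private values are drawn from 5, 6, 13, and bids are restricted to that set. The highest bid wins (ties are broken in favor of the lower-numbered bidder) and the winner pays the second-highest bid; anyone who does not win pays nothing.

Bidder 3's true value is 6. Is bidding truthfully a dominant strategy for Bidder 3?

Yes

Check each profile of the others' bids and compare truth against every alternative bid.
Others bid (5, 5, 5): truth gives 1, best alternative gives 1.
Others bid (5, 5, 6): truth gives 0, best alternative gives 0.
Others bid (5, 5, 13): truth gives 0, best alternative gives 0.
Others bid (5, 6, 5): truth gives 0, best alternative gives 0.
Others bid (5, 6, 6): truth gives 0, best alternative gives 0.
Others bid (5, 6, 13): truth gives 0, best alternative gives 0.
(Remaining 21 profiles checked similarly; truth is weakly best in each.)
In every case the truthful bid is at least as good as any alternative, so it is a dominant strategy.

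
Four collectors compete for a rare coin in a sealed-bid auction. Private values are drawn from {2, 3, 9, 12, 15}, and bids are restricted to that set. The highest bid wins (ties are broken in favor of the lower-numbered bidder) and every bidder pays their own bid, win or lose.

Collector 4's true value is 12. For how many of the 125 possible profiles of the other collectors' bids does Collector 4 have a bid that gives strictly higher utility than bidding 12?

Others bid (2, 2, 2): truth gives 0; bid 3 gives 9 > 0. Violating.
Others bid (2, 2, 3): truth gives 0; bid 9 gives 3 > 0. Violating.
Others bid (2, 2, 12): truth gives -12; bid 2 gives -2 > -12. Violating.
Others bid (2, 2, 15): truth gives -12; bid 2 gives -2 > -12. Violating.
Others bid (2, 2, 9): truth gives 0; no alternative beats it.
Others bid (2, 3, 9): truth gives 0; no alternative beats it.
(Checking all 125 profiles: 106 have a profitable deviation, 19 do not.)

106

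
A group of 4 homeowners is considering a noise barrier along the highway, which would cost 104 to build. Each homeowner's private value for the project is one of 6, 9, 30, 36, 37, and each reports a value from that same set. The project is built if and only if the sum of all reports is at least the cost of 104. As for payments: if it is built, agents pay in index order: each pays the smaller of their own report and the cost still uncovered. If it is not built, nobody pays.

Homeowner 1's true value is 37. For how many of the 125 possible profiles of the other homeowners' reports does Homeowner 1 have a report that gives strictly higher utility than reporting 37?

Others report (6, 30, 36): truth gives 0; report 36 gives 1 > 0. Violating.
Others report (6, 30, 37): truth gives 0; report 36 gives 1 > 0. Violating.
Others report (6, 36, 30): truth gives 0; report 36 gives 1 > 0. Violating.
Others report (6, 36, 36): truth gives 0; report 30 gives 7 > 0. Violating.
Others report (6, 6, 6): truth gives 0; no alternative beats it.
Others report (6, 6, 9): truth gives 0; no alternative beats it.
(Checking all 125 profiles: 78 have a profitable deviation, 47 do not.)

78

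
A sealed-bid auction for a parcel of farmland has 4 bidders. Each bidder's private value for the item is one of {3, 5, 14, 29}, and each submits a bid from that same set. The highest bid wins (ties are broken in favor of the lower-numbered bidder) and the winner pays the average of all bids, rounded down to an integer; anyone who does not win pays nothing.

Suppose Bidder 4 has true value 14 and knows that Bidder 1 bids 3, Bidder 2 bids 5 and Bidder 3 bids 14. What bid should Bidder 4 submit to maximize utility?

Bid 3: loses, pays 0, utility 0.
Bid 5: loses, pays 0, utility 0.
Bid 14: loses, pays 0, utility 0.
Bid 29: wins, pays 12, utility 14 - 12 = 2.
The best choice is 29 with utility 2.

29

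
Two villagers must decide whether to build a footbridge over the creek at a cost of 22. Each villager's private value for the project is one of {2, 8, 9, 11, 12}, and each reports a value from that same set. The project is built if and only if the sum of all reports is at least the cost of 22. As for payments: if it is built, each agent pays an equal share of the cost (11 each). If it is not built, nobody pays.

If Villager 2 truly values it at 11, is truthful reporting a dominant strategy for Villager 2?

Yes

Check each profile of the others' reports and compare truth against every alternative report.
Others report (2): truth gives 0, best alternative gives 0.
Others report (8): truth gives 0, best alternative gives 0.
Others report (9): truth gives 0, best alternative gives 0.
Others report (11): truth gives 0, best alternative gives 0.
Others report (12): truth gives 0, best alternative gives 0.
In every case the truthful report is at least as good as any alternative, so it is a dominant strategy.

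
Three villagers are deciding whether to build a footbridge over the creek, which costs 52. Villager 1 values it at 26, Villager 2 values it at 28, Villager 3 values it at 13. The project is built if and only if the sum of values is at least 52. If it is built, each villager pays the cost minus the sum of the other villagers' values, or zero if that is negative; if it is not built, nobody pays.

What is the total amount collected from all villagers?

Total value 67 ≥ cost 52, so it is built.
Villager 1: others sum to 41; max(0, 52 - 41) = 11.
Villager 2: others sum to 39; max(0, 52 - 39) = 13.
Villager 3: others sum to 54; max(0, 52 - 54) = 0.
Total collected = 11 + 13 + 0 = 24.

24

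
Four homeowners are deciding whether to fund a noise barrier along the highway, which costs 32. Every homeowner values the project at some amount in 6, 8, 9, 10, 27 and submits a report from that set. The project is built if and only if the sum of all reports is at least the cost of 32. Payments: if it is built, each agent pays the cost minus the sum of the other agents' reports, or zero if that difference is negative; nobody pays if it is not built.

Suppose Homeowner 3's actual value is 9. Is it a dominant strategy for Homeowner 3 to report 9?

Yes

Check each profile of the others' reports and compare truth against every alternative report.
Others report (6, 6, 27): truth gives 9, best alternative gives 9.
Others report (6, 8, 27): truth gives 9, best alternative gives 9.
Others report (6, 9, 27): truth gives 9, best alternative gives 9.
Others report (6, 10, 27): truth gives 9, best alternative gives 9.
Others report (6, 27, 6): truth gives 9, best alternative gives 9.
Others report (6, 27, 8): truth gives 9, best alternative gives 9.
(Remaining 119 profiles checked similarly; truth is weakly best in each.)
In every case the truthful report is at least as good as any alternative, so it is a dominant strategy.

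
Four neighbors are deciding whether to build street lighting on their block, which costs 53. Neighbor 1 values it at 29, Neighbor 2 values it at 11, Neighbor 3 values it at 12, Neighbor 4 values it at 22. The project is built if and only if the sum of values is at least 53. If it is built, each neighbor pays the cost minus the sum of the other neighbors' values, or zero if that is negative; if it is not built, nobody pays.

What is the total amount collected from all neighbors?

Total value 74 ≥ cost 53, so it is built.
Neighbor 1: others sum to 45; max(0, 53 - 45) = 8.
Neighbor 2: others sum to 63; max(0, 53 - 63) = 0.
Neighbor 3: others sum to 62; max(0, 53 - 62) = 0.
Neighbor 4: others sum to 52; max(0, 53 - 52) = 1.
Total collected = 8 + 0 + 0 + 1 = 9.

9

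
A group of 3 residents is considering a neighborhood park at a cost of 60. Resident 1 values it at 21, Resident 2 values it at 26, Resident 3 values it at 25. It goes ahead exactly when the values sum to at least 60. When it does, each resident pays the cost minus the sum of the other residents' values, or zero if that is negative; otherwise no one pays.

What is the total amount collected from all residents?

Total value 72 ≥ cost 60, so it is built.
Resident 1: others sum to 51; max(0, 60 - 51) = 9.
Resident 2: others sum to 46; max(0, 60 - 46) = 14.
Resident 3: others sum to 47; max(0, 60 - 47) = 13.
Total collected = 9 + 14 + 13 = 36.

36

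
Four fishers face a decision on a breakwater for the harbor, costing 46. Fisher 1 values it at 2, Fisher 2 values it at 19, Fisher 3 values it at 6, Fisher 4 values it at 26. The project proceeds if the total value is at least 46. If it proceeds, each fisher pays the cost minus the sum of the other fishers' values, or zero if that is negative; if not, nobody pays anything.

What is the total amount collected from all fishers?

31

Total value 53 ≥ cost 46, so it is built.
Fisher 1: others sum to 51; max(0, 46 - 51) = 0.
Fisher 2: others sum to 34; max(0, 46 - 34) = 12.
Fisher 3: others sum to 47; max(0, 46 - 47) = 0.
Fisher 4: others sum to 27; max(0, 46 - 27) = 19.
Total collected = 0 + 12 + 0 + 19 = 31.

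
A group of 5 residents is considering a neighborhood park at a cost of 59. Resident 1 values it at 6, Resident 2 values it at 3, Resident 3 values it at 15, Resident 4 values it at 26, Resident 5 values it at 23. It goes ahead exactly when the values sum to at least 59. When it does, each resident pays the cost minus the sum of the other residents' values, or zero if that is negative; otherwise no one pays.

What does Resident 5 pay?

Total value 73 ≥ cost 59, so the project is built.
The other residents' values sum to 50.
Cost minus that sum is 59 - 50 = 9.

9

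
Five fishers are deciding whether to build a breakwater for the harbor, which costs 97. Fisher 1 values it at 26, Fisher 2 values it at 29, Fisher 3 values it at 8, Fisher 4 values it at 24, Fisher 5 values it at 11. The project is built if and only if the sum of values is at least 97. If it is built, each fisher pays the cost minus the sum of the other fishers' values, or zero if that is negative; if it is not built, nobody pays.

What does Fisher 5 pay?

Total value 98 ≥ cost 97, so the project is built.
The other fishers' values sum to 87.
Cost minus that sum is 97 - 87 = 10.

10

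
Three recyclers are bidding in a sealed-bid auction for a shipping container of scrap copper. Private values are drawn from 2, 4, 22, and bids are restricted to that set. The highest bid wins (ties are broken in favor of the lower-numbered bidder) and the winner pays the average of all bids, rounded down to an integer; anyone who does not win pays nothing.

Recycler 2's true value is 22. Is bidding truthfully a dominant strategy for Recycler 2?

No

Consider the case where Recycler 1 bids 2 and Recycler 3 bids 2.
Truthful bid 22: wins, pays 8, utility 22 - 8 = 14.
Bid 4 instead: wins, pays 2, utility 22 - 2 = 20.
Since 20 > 14, bidding 4 is strictly better here, so truthful bidding is not dominant.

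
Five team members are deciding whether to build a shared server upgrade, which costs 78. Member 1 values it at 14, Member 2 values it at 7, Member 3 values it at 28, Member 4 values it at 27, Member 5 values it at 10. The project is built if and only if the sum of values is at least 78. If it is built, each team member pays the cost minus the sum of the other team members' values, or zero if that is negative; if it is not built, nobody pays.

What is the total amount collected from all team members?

47

Total value 86 ≥ cost 78, so it is built.
Member 1: others sum to 72; max(0, 78 - 72) = 6.
Member 2: others sum to 79; max(0, 78 - 79) = 0.
Member 3: others sum to 58; max(0, 78 - 58) = 20.
Member 4: others sum to 59; max(0, 78 - 59) = 19.
Member 5: others sum to 76; max(0, 78 - 76) = 2.
Total collected = 6 + 0 + 20 + 19 + 2 = 47.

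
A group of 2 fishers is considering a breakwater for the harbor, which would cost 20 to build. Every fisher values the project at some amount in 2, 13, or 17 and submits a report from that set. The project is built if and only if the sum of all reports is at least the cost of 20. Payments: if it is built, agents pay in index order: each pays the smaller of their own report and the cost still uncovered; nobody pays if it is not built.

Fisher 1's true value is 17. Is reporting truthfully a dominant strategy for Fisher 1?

Consider the case where Fisher 2 reports 13.
Truthful report 17: project built, pays 17, utility 17 - 17 = 0.
Report 13 instead: project built, pays 13, utility 17 - 13 = 4.
Since 4 > 0, reporting 13 is strictly better here, so truthful reporting is not dominant.

No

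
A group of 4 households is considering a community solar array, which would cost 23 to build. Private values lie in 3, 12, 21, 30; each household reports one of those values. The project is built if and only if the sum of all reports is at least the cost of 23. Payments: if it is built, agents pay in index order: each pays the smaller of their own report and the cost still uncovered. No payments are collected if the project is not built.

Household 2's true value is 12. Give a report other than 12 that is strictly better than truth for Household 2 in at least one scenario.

3

Suppose Household 1 reports 3, Household 3 reports 3 and Household 4 reports 21.
Report 12: project built, pays 12, utility 12 - 12 = 0.
Report 3: project built, pays 3, utility 12 - 3 = 9.
So reporting 3 beats truth here (9 > 0).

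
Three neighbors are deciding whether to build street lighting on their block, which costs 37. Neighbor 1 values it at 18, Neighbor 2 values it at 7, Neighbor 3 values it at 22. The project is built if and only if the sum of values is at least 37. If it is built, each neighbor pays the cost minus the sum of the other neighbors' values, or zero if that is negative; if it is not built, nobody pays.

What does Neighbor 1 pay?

Total value 47 ≥ cost 37, so the project is built.
The other neighbors' values sum to 29.
Cost minus that sum is 37 - 29 = 8.

8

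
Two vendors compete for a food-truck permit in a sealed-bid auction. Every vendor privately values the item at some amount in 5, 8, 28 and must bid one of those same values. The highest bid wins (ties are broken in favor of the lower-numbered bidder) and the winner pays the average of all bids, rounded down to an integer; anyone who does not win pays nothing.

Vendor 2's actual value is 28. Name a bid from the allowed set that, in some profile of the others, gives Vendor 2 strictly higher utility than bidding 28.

8

Suppose Vendor 1 bids 5.
Bid 28: wins, pays 16, utility 28 - 16 = 12.
Bid 8: wins, pays 6, utility 28 - 6 = 22.
So bidding 8 beats truth here (22 > 12).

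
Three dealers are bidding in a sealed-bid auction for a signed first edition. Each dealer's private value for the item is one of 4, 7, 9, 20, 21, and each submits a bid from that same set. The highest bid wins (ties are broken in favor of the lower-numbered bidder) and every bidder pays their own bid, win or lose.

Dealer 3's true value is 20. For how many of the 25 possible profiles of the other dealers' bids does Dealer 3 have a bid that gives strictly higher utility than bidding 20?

Others bid (4, 4): truth gives 0; bid 7 gives 13 > 0. Violating.
Others bid (4, 7): truth gives 0; bid 9 gives 11 > 0. Violating.
Others bid (4, 20): truth gives -20; bid 21 gives -1 > -20. Violating.
Others bid (4, 21): truth gives -20; bid 4 gives -4 > -20. Violating.
Others bid (4, 9): truth gives 0; no alternative beats it.
Others bid (7, 9): truth gives 0; no alternative beats it.
(Checking all 25 profiles: 20 have a profitable deviation, 5 do not.)

20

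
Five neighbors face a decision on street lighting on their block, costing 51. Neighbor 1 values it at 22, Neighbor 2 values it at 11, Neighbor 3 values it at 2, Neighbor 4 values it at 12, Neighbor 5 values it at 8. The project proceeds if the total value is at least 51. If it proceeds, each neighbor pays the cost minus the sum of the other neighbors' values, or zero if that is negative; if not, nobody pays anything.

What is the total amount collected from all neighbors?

37

Total value 55 ≥ cost 51, so it is built.
Neighbor 1: others sum to 33; max(0, 51 - 33) = 18.
Neighbor 2: others sum to 44; max(0, 51 - 44) = 7.
Neighbor 3: others sum to 53; max(0, 51 - 53) = 0.
Neighbor 4: others sum to 43; max(0, 51 - 43) = 8.
Neighbor 5: others sum to 47; max(0, 51 - 47) = 4.
Total collected = 18 + 7 + 0 + 8 + 4 = 37.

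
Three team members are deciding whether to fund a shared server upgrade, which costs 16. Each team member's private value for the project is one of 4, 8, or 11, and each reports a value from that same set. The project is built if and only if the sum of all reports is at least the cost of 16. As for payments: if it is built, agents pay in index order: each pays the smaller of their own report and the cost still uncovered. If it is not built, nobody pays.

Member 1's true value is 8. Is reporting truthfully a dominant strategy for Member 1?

No

Consider the case where Member 2 reports 4 and Member 3 reports 8.
Truthful report 8: project built, pays 8, utility 8 - 8 = 0.
Report 4 instead: project built, pays 4, utility 8 - 4 = 4.
Since 4 > 0, reporting 4 is strictly better here, so truthful reporting is not dominant.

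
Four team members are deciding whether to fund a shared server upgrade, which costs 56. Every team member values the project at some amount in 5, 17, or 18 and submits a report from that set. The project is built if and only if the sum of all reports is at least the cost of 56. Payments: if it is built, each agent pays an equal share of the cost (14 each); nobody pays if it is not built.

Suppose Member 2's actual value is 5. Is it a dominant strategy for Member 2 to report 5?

Check each profile of the others' reports and compare truth against every alternative report.
Others report (5, 17, 17): truth gives 0, best alternative gives -9.
Others report (5, 17, 18): truth gives 0, best alternative gives -9.
Others report (5, 18, 17): truth gives 0, best alternative gives -9.
Others report (5, 18, 18): truth gives 0, best alternative gives -9.
Others report (17, 5, 17): truth gives 0, best alternative gives -9.
Others report (17, 5, 18): truth gives 0, best alternative gives -9.
(Remaining 21 profiles checked similarly; truth is weakly best in each.)
In every case the truthful report is at least as good as any alternative, so it is a dominant strategy.

Yes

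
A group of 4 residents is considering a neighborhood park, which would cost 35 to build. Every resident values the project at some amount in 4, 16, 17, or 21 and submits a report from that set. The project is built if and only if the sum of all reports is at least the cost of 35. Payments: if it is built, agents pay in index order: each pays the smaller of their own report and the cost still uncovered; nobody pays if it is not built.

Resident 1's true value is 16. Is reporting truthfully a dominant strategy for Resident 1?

No

Consider the case where Resident 2 reports 4, Resident 3 reports 16 and Resident 4 reports 16.
Truthful report 16: project built, pays 16, utility 16 - 16 = 0.
Report 4 instead: project built, pays 4, utility 16 - 4 = 12.
Since 12 > 0, reporting 4 is strictly better here, so truthful reporting is not dominant.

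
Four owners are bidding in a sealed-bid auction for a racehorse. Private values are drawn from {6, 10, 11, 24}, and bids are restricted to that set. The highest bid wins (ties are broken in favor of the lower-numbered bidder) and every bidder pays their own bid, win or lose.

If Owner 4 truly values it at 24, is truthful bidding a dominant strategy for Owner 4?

Consider the case where Owner 1 bids 6, Owner 2 bids 6 and Owner 3 bids 6.
Truthful bid 24: wins, pays 24, utility 24 - 24 = 0.
Bid 10 instead: wins, pays 10, utility 24 - 10 = 14.
Since 14 > 0, bidding 10 is strictly better here, so truthful bidding is not dominant.

No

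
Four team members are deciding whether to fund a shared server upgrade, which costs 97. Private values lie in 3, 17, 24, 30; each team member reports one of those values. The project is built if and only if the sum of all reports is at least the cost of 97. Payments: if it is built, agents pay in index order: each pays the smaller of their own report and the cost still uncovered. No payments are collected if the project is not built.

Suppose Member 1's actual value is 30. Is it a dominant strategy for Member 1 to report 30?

No

Consider the case where Member 2 reports 17, Member 3 reports 30 and Member 4 reports 30.
Truthful report 30: project built, pays 30, utility 30 - 30 = 0.
Report 24 instead: project built, pays 24, utility 30 - 24 = 6.
Since 6 > 0, reporting 24 is strictly better here, so truthful reporting is not dominant.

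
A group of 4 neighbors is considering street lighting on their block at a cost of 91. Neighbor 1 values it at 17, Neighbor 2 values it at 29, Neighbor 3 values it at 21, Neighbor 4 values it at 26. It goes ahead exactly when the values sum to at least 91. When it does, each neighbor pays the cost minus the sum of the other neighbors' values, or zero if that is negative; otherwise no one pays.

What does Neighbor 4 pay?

Total value 93 ≥ cost 91, so the project is built.
The other neighbors' values sum to 67.
Cost minus that sum is 91 - 67 = 24.

24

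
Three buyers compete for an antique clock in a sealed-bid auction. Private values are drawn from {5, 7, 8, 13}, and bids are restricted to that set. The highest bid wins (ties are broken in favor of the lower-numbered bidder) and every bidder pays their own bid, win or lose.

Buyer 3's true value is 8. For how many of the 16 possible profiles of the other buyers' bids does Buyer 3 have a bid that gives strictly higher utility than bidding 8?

13

Others bid (5, 5): truth gives 0; bid 7 gives 1 > 0. Violating.
Others bid (5, 8): truth gives -8; bid 5 gives -5 > -8. Violating.
Others bid (5, 13): truth gives -8; bid 5 gives -5 > -8. Violating.
Others bid (7, 8): truth gives -8; bid 5 gives -5 > -8. Violating.
Others bid (5, 7): truth gives 0; no alternative beats it.
Others bid (7, 5): truth gives 0; no alternative beats it.
(Checking all 16 profiles: 13 have a profitable deviation, 3 do not.)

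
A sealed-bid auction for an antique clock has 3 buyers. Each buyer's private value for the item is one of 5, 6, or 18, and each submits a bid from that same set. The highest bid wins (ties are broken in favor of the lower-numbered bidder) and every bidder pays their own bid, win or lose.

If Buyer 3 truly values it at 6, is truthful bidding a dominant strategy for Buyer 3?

Consider the case where Buyer 1 bids 5 and Buyer 2 bids 6.
Truthful bid 6: loses but pays 6, utility -6.
Bid 5 instead: loses but pays 5, utility -5.
Since -5 > -6, bidding 5 is strictly better here, so truthful bidding is not dominant.

No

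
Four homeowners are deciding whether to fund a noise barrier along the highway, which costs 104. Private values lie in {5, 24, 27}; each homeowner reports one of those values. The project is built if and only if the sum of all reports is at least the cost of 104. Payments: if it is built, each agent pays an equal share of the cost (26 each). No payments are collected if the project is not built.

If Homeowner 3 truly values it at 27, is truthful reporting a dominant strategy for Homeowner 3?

Yes

Check each profile of the others' reports and compare truth against every alternative report.
Others report (24, 27, 27): truth gives 1, best alternative gives 0.
Others report (27, 24, 27): truth gives 1, best alternative gives 0.
Others report (27, 27, 24): truth gives 1, best alternative gives 0.
Others report (27, 27, 27): truth gives 1, best alternative gives 1.
Others report (5, 5, 5): truth gives 0, best alternative gives 0.
Others report (5, 5, 24): truth gives 0, best alternative gives 0.
(Remaining 21 profiles checked similarly; truth is weakly best in each.)
In every case the truthful report is at least as good as any alternative, so it is a dominant strategy.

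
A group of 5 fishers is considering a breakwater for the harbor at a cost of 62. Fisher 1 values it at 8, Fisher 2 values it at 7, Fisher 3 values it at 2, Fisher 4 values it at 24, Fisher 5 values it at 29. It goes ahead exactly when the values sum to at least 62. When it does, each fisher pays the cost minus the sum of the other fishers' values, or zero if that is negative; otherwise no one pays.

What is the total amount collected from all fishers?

Total value 70 ≥ cost 62, so it is built.
Fisher 1: others sum to 62; max(0, 62 - 62) = 0.
Fisher 2: others sum to 63; max(0, 62 - 63) = 0.
Fisher 3: others sum to 68; max(0, 62 - 68) = 0.
Fisher 4: others sum to 46; max(0, 62 - 46) = 16.
Fisher 5: others sum to 41; max(0, 62 - 41) = 21.
Total collected = 0 + 0 + 0 + 16 + 21 = 37.

37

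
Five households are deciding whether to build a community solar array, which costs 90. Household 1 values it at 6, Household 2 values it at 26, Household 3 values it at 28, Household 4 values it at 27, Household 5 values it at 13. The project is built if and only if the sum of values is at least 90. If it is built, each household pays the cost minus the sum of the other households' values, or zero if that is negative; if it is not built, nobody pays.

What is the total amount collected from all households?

Total value 100 ≥ cost 90, so it is built.
Household 1: others sum to 94; max(0, 90 - 94) = 0.
Household 2: others sum to 74; max(0, 90 - 74) = 16.
Household 3: others sum to 72; max(0, 90 - 72) = 18.
Household 4: others sum to 73; max(0, 90 - 73) = 17.
Household 5: others sum to 87; max(0, 90 - 87) = 3.
Total collected = 0 + 16 + 18 + 17 + 3 = 54.

54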